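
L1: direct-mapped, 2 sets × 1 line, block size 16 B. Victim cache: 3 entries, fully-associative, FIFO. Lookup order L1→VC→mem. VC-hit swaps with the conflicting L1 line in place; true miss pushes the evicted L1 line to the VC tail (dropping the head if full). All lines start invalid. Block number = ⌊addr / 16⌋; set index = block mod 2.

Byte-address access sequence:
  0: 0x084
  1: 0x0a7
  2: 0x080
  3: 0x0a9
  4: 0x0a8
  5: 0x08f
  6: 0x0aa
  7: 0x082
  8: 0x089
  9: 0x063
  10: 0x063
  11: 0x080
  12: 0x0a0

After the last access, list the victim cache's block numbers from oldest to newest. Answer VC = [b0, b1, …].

VC = [8, 6]

  [0] addr=0x84 blk=8 s=0: MISS | VC []
  [1] addr=0xa7 blk=10 s=0: MISS | VC [8]
  [2] addr=0x80 blk=8 s=0: VC-HIT | VC [10]
  [3] addr=0xa9 blk=10 s=0: VC-HIT | VC [8]
  [4] addr=0xa8 blk=10 s=0: L1-HIT | VC [8]
  [5] addr=0x8f blk=8 s=0: VC-HIT | VC [10]
  [6] addr=0xaa blk=10 s=0: VC-HIT | VC [8]
  [7] addr=0x82 blk=8 s=0: VC-HIT | VC [10]
  [8] addr=0x89 blk=8 s=0: L1-HIT | VC [10]
  [9] addr=0x63 blk=6 s=0: MISS | VC [10, 8]
  [10] addr=0x63 blk=6 s=0: L1-HIT | VC [10, 8]
  [11] addr=0x80 blk=8 s=0: VC-HIT | VC [10, 6]
  [12] addr=0xa0 blk=10 s=0: VC-HIT | VC [8, 6]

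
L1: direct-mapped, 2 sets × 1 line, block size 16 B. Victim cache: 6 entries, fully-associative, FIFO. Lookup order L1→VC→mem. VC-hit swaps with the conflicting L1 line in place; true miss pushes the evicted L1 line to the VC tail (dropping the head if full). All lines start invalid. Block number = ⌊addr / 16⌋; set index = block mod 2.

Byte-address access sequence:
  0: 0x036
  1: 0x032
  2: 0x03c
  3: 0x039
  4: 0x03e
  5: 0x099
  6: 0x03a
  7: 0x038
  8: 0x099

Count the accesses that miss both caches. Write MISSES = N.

0: 0x36 (blk 3, set 1) → MISS  vc=[]
1: 0x32 (blk 3, set 1) → L1-HIT  vc=[]
2: 0x3c (blk 3, set 1) → L1-HIT  vc=[]
3: 0x39 (blk 3, set 1) → L1-HIT  vc=[]
4: 0x3e (blk 3, set 1) → L1-HIT  vc=[]
5: 0x99 (blk 9, set 1) → MISS  vc=[3]
6: 0x3a (blk 3, set 1) → VC-HIT  vc=[9]
7: 0x38 (blk 3, set 1) → L1-HIT  vc=[9]
8: 0x99 (blk 9, set 1) → VC-HIT  vc=[3]

MISSES = 2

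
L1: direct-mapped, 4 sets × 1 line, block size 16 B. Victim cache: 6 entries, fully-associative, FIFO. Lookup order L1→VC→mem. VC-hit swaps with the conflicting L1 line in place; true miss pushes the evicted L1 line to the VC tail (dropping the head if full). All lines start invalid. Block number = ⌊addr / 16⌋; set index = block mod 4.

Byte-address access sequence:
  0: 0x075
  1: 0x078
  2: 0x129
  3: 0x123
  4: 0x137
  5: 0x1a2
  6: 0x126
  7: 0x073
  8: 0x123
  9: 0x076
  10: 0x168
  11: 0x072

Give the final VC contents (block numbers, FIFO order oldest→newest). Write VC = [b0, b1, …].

VC = [19, 26, 18]

#0 0x75→b7/s3 MISS; vc=[]
#1 0x78→b7/s3 L1-HIT; vc=[]
#2 0x129→b18/s2 MISS; vc=[]
#3 0x123→b18/s2 L1-HIT; vc=[]
#4 0x137→b19/s3 MISS; vc=[7]
#5 0x1a2→b26/s2 MISS; vc=[7,18]
#6 0x126→b18/s2 VC-HIT; vc=[7,26]
#7 0x73→b7/s3 VC-HIT; vc=[19,26]
#8 0x123→b18/s2 L1-HIT; vc=[19,26]
#9 0x76→b7/s3 L1-HIT; vc=[19,26]
#10 0x168→b22/s2 MISS; vc=[19,26,18]
#11 0x72→b7/s3 L1-HIT; vc=[19,26,18]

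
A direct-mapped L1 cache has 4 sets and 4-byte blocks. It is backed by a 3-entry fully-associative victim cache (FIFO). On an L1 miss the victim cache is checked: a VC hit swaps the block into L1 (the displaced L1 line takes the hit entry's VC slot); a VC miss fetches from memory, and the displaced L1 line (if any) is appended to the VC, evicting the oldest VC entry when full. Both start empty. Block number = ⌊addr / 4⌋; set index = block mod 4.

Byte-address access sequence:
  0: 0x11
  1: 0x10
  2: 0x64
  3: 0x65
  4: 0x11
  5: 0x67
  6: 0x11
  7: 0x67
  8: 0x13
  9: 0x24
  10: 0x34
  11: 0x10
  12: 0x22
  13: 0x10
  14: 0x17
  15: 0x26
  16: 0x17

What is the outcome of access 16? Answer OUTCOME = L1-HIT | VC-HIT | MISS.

  [0] addr=0x11 blk=4 s=0: MISS | VC []
  [1] addr=0x10 blk=4 s=0: L1-HIT | VC []
  [2] addr=0x64 blk=25 s=1: MISS | VC []
  [3] addr=0x65 blk=25 s=1: L1-HIT | VC []
  [4] addr=0x11 blk=4 s=0: L1-HIT | VC []
  [5] addr=0x67 blk=25 s=1: L1-HIT | VC []
  [6] addr=0x11 blk=4 s=0: L1-HIT | VC []
  [7] addr=0x67 blk=25 s=1: L1-HIT | VC []
  [8] addr=0x13 blk=4 s=0: L1-HIT | VC []
  [9] addr=0x24 blk=9 s=1: MISS | VC [25]
  [10] addr=0x34 blk=13 s=1: MISS | VC [25, 9]
  [11] addr=0x10 blk=4 s=0: L1-HIT | VC [25, 9]
  [12] addr=0x22 blk=8 s=0: MISS | VC [25, 9, 4]
  [13] addr=0x10 blk=4 s=0: VC-HIT | VC [25, 9, 8]
  [14] addr=0x17 blk=5 s=1: MISS | VC [9, 8, 13]
  [15] addr=0x26 blk=9 s=1: VC-HIT | VC [5, 8, 13]
  [16] addr=0x17 blk=5 s=1: VC-HIT | VC [9, 8, 13]

OUTCOME = VC-HIT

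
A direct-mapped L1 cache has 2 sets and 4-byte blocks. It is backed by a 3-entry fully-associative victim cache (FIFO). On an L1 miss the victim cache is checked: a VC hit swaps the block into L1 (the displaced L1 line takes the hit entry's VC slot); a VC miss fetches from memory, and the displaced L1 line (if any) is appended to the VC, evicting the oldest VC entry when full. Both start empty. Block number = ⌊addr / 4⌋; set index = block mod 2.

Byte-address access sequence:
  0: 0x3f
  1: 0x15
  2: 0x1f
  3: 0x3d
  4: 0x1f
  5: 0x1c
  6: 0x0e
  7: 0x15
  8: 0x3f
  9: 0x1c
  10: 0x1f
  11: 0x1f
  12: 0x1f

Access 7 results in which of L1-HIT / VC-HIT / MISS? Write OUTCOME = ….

OUTCOME = VC-HIT

0: 0x3f (blk 15, set 1) → MISS  vc=[]
1: 0x15 (blk 5, set 1) → MISS  vc=[15]
2: 0x1f (blk 7, set 1) → MISS  vc=[15, 5]
3: 0x3d (blk 15, set 1) → VC-HIT  vc=[7, 5]
4: 0x1f (blk 7, set 1) → VC-HIT  vc=[15, 5]
5: 0x1c (blk 7, set 1) → L1-HIT  vc=[15, 5]
6: 0xe (blk 3, set 1) → MISS  vc=[15, 5, 7]
7: 0x15 (blk 5, set 1) → VC-HIT  vc=[15, 3, 7]
8: 0x3f (blk 15, set 1) → VC-HIT  vc=[5, 3, 7]
9: 0x1c (blk 7, set 1) → VC-HIT  vc=[5, 3, 15]
10: 0x1f (blk 7, set 1) → L1-HIT  vc=[5, 3, 15]
11: 0x1f (blk 7, set 1) → L1-HIT  vc=[5, 3, 15]
12: 0x1f (blk 7, set 1) → L1-HIT  vc=[5, 3, 15]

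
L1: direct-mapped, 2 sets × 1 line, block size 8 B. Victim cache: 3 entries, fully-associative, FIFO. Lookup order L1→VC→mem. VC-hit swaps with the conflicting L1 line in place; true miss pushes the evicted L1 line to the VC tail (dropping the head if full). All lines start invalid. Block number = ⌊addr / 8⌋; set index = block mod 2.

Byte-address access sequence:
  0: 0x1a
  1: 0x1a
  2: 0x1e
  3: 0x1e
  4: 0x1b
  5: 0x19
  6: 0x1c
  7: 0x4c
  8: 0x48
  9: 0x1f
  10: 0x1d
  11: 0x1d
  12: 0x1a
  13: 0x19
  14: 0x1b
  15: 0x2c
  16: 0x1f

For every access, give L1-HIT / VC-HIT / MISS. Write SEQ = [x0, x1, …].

#0 0x1a→b3/s1 MISS; vc=[]
#1 0x1a→b3/s1 L1-HIT; vc=[]
#2 0x1e→b3/s1 L1-HIT; vc=[]
#3 0x1e→b3/s1 L1-HIT; vc=[]
#4 0x1b→b3/s1 L1-HIT; vc=[]
#5 0x19→b3/s1 L1-HIT; vc=[]
#6 0x1c→b3/s1 L1-HIT; vc=[]
#7 0x4c→b9/s1 MISS; vc=[3]
#8 0x48→b9/s1 L1-HIT; vc=[3]
#9 0x1f→b3/s1 VC-HIT; vc=[9]
#10 0x1d→b3/s1 L1-HIT; vc=[9]
#11 0x1d→b3/s1 L1-HIT; vc=[9]
#12 0x1a→b3/s1 L1-HIT; vc=[9]
#13 0x19→b3/s1 L1-HIT; vc=[9]
#14 0x1b→b3/s1 L1-HIT; vc=[9]
#15 0x2c→b5/s1 MISS; vc=[9,3]
#16 0x1f→b3/s1 VC-HIT; vc=[9,5]

SEQ = [MISS, L1-HIT, L1-HIT, L1-HIT, L1-HIT, L1-HIT, L1-HIT, MISS, L1-HIT, VC-HIT, L1-HIT, L1-HIT, L1-HIT, L1-HIT, L1-HIT, MISS, VC-HIT]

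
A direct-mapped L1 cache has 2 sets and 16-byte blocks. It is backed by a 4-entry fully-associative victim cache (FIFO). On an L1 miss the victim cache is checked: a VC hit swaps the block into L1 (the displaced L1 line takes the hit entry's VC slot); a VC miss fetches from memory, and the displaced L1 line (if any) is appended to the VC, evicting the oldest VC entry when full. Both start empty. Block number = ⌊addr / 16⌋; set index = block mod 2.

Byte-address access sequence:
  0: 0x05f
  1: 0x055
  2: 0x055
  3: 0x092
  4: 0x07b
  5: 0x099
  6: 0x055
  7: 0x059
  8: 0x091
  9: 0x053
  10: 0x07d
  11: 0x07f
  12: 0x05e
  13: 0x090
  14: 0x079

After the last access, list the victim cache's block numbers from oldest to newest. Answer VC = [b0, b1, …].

  [0] addr=0x5f blk=5 s=1: MISS | VC []
  [1] addr=0x55 blk=5 s=1: L1-HIT | VC []
  [2] addr=0x55 blk=5 s=1: L1-HIT | VC []
  [3] addr=0x92 blk=9 s=1: MISS | VC [5]
  [4] addr=0x7b blk=7 s=1: MISS | VC [5, 9]
  [5] addr=0x99 blk=9 s=1: VC-HIT | VC [5, 7]
  [6] addr=0x55 blk=5 s=1: VC-HIT | VC [9, 7]
  [7] addr=0x59 blk=5 s=1: L1-HIT | VC [9, 7]
  [8] addr=0x91 blk=9 s=1: VC-HIT | VC [5, 7]
  [9] addr=0x53 blk=5 s=1: VC-HIT | VC [9, 7]
  [10] addr=0x7d blk=7 s=1: VC-HIT | VC [9, 5]
  [11] addr=0x7f blk=7 s=1: L1-HIT | VC [9, 5]
  [12] addr=0x5e blk=5 s=1: VC-HIT | VC [9, 7]
  [13] addr=0x90 blk=9 s=1: VC-HIT | VC [5, 7]
  [14] addr=0x79 blk=7 s=1: VC-HIT | VC [5, 9]

VC = [5, 9]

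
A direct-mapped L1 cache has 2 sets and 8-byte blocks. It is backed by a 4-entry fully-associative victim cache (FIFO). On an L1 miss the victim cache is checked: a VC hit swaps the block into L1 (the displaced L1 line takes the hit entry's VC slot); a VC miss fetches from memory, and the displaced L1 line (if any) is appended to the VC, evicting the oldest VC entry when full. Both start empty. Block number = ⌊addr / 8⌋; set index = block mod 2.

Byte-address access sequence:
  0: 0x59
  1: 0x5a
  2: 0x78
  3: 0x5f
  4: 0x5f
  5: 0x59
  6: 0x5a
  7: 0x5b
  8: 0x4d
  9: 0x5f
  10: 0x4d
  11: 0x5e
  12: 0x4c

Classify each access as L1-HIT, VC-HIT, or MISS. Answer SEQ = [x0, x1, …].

SEQ = [MISS, L1-HIT, MISS, VC-HIT, L1-HIT, L1-HIT, L1-HIT, L1-HIT, MISS, VC-HIT, VC-HIT, VC-HIT, VC-HIT]

0: 0x59 (blk 11, set 1) → MISS  vc=[]
1: 0x5a (blk 11, set 1) → L1-HIT  vc=[]
2: 0x78 (blk 15, set 1) → MISS  vc=[11]
3: 0x5f (blk 11, set 1) → VC-HIT  vc=[15]
4: 0x5f (blk 11, set 1) → L1-HIT  vc=[15]
5: 0x59 (blk 11, set 1) → L1-HIT  vc=[15]
6: 0x5a (blk 11, set 1) → L1-HIT  vc=[15]
7: 0x5b (blk 11, set 1) → L1-HIT  vc=[15]
8: 0x4d (blk 9, set 1) → MISS  vc=[15, 11]
9: 0x5f (blk 11, set 1) → VC-HIT  vc=[15, 9]
10: 0x4d (blk 9, set 1) → VC-HIT  vc=[15, 11]
11: 0x5e (blk 11, set 1) → VC-HIT  vc=[15, 9]
12: 0x4c (blk 9, set 1) → VC-HIT  vc=[15, 11]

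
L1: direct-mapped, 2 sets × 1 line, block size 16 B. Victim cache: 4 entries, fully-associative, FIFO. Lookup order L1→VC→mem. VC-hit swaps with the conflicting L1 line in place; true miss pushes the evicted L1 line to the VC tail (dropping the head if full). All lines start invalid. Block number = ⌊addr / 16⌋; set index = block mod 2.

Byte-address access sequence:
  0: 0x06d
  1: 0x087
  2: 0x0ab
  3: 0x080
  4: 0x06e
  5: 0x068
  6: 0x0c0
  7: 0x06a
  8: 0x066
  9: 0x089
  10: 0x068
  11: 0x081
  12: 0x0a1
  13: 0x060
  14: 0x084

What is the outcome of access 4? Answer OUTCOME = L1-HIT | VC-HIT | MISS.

0: 0x6d (blk 6, set 0) → MISS  vc=[]
1: 0x87 (blk 8, set 0) → MISS  vc=[6]
2: 0xab (blk 10, set 0) → MISS  vc=[6, 8]
3: 0x80 (blk 8, set 0) → VC-HIT  vc=[6, 10]
4: 0x6e (blk 6, set 0) → VC-HIT  vc=[8, 10]
5: 0x68 (blk 6, set 0) → L1-HIT  vc=[8, 10]
6: 0xc0 (blk 12, set 0) → MISS  vc=[8, 10, 6]
7: 0x6a (blk 6, set 0) → VC-HIT  vc=[8, 10, 12]
8: 0x66 (blk 6, set 0) → L1-HIT  vc=[8, 10, 12]
9: 0x89 (blk 8, set 0) → VC-HIT  vc=[6, 10, 12]
10: 0x68 (blk 6, set 0) → VC-HIT  vc=[8, 10, 12]
11: 0x81 (blk 8, set 0) → VC-HIT  vc=[6, 10, 12]
12: 0xa1 (blk 10, set 0) → VC-HIT  vc=[6, 8, 12]
13: 0x60 (blk 6, set 0) → VC-HIT  vc=[10, 8, 12]
14: 0x84 (blk 8, set 0) → VC-HIT  vc=[10, 6, 12]

OUTCOME = VC-HIT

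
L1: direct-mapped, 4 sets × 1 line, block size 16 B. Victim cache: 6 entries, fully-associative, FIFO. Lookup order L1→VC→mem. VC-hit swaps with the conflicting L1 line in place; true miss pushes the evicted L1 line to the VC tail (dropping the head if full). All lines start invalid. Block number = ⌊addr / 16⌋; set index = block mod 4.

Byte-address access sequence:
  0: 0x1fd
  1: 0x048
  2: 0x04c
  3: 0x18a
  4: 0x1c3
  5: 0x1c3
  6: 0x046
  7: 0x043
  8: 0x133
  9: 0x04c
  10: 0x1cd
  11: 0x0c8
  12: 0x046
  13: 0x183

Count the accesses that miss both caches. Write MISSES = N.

#0 0x1fd→b31/s3 MISS; vc=[]
#1 0x48→b4/s0 MISS; vc=[]
#2 0x4c→b4/s0 L1-HIT; vc=[]
#3 0x18a→b24/s0 MISS; vc=[4]
#4 0x1c3→b28/s0 MISS; vc=[4,24]
#5 0x1c3→b28/s0 L1-HIT; vc=[4,24]
#6 0x46→b4/s0 VC-HIT; vc=[28,24]
#7 0x43→b4/s0 L1-HIT; vc=[28,24]
#8 0x133→b19/s3 MISS; vc=[28,24,31]
#9 0x4c→b4/s0 L1-HIT; vc=[28,24,31]
#10 0x1cd→b28/s0 VC-HIT; vc=[4,24,31]
#11 0xc8→b12/s0 MISS; vc=[4,24,31,28]
#12 0x46→b4/s0 VC-HIT; vc=[12,24,31,28]
#13 0x183→b24/s0 VC-HIT; vc=[12,4,31,28]

MISSES = 6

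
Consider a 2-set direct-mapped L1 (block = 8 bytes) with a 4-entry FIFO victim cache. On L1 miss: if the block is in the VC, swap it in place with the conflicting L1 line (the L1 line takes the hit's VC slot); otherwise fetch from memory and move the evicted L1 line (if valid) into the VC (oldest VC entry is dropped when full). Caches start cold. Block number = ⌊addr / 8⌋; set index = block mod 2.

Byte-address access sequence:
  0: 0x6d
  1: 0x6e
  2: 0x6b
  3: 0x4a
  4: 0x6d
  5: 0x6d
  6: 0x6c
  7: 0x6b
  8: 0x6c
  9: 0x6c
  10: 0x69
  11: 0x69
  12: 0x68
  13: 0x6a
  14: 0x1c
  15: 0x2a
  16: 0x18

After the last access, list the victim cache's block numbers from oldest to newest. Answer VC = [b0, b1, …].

0: 0x6d (blk 13, set 1) → MISS  vc=[]
1: 0x6e (blk 13, set 1) → L1-HIT  vc=[]
2: 0x6b (blk 13, set 1) → L1-HIT  vc=[]
3: 0x4a (blk 9, set 1) → MISS  vc=[13]
4: 0x6d (blk 13, set 1) → VC-HIT  vc=[9]
5: 0x6d (blk 13, set 1) → L1-HIT  vc=[9]
6: 0x6c (blk 13, set 1) → L1-HIT  vc=[9]
7: 0x6b (blk 13, set 1) → L1-HIT  vc=[9]
8: 0x6c (blk 13, set 1) → L1-HIT  vc=[9]
9: 0x6c (blk 13, set 1) → L1-HIT  vc=[9]
10: 0x69 (blk 13, set 1) → L1-HIT  vc=[9]
11: 0x69 (blk 13, set 1) → L1-HIT  vc=[9]
12: 0x68 (blk 13, set 1) → L1-HIT  vc=[9]
13: 0x6a (blk 13, set 1) → L1-HIT  vc=[9]
14: 0x1c (blk 3, set 1) → MISS  vc=[9, 13]
15: 0x2a (blk 5, set 1) → MISS  vc=[9, 13, 3]
16: 0x18 (blk 3, set 1) → VC-HIT  vc=[9, 13, 5]

VC = [9, 13, 5]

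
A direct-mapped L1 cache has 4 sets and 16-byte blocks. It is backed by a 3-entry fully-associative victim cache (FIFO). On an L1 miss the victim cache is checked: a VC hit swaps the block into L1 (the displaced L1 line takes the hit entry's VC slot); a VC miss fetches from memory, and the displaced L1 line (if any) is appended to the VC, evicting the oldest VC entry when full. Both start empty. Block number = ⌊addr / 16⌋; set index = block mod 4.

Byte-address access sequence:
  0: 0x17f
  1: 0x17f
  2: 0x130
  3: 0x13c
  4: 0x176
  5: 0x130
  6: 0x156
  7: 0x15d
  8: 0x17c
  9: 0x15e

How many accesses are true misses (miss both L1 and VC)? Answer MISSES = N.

#0 0x17f→b23/s3 MISS; vc=[]
#1 0x17f→b23/s3 L1-HIT; vc=[]
#2 0x130→b19/s3 MISS; vc=[23]
#3 0x13c→b19/s3 L1-HIT; vc=[23]
#4 0x176→b23/s3 VC-HIT; vc=[19]
#5 0x130→b19/s3 VC-HIT; vc=[23]
#6 0x156→b21/s1 MISS; vc=[23]
#7 0x15d→b21/s1 L1-HIT; vc=[23]
#8 0x17c→b23/s3 VC-HIT; vc=[19]
#9 0x15e→b21/s1 L1-HIT; vc=[19]

MISSES = 3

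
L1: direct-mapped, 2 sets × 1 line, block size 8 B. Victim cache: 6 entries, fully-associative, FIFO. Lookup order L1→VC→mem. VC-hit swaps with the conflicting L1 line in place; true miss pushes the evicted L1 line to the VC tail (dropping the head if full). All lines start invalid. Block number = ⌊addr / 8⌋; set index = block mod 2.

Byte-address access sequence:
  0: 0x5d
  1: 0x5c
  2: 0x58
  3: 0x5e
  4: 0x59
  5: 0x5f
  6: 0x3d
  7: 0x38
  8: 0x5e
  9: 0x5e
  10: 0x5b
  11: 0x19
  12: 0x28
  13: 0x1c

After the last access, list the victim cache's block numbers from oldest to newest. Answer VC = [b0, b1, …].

VC = [7, 11, 5]

0: 0x5d (blk 11, set 1) → MISS  vc=[]
1: 0x5c (blk 11, set 1) → L1-HIT  vc=[]
2: 0x58 (blk 11, set 1) → L1-HIT  vc=[]
3: 0x5e (blk 11, set 1) → L1-HIT  vc=[]
4: 0x59 (blk 11, set 1) → L1-HIT  vc=[]
5: 0x5f (blk 11, set 1) → L1-HIT  vc=[]
6: 0x3d (blk 7, set 1) → MISS  vc=[11]
7: 0x38 (blk 7, set 1) → L1-HIT  vc=[11]
8: 0x5e (blk 11, set 1) → VC-HIT  vc=[7]
9: 0x5e (blk 11, set 1) → L1-HIT  vc=[7]
10: 0x5b (blk 11, set 1) → L1-HIT  vc=[7]
11: 0x19 (blk 3, set 1) → MISS  vc=[7, 11]
12: 0x28 (blk 5, set 1) → MISS  vc=[7, 11, 3]
13: 0x1c (blk 3, set 1) → VC-HIT  vc=[7, 11, 5]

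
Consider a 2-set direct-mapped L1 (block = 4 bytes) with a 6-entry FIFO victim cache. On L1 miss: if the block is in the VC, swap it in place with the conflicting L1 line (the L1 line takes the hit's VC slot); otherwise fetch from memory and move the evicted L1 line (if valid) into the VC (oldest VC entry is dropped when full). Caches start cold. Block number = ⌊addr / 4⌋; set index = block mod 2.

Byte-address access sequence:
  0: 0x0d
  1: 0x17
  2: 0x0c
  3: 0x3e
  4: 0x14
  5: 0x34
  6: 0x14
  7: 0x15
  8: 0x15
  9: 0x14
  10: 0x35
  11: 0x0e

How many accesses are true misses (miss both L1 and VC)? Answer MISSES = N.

MISSES = 4

  [0] addr=0xd blk=3 s=1: MISS | VC []
  [1] addr=0x17 blk=5 s=1: MISS | VC [3]
  [2] addr=0xc blk=3 s=1: VC-HIT | VC [5]
  [3] addr=0x3e blk=15 s=1: MISS | VC [5, 3]
  [4] addr=0x14 blk=5 s=1: VC-HIT | VC [15, 3]
  [5] addr=0x34 blk=13 s=1: MISS | VC [15, 3, 5]
  [6] addr=0x14 blk=5 s=1: VC-HIT | VC [15, 3, 13]
  [7] addr=0x15 blk=5 s=1: L1-HIT | VC [15, 3, 13]
  [8] addr=0x15 blk=5 s=1: L1-HIT | VC [15, 3, 13]
  [9] addr=0x14 blk=5 s=1: L1-HIT | VC [15, 3, 13]
  [10] addr=0x35 blk=13 s=1: VC-HIT | VC [15, 3, 5]
  [11] addr=0xe blk=3 s=1: VC-HIT | VC [15, 13, 5]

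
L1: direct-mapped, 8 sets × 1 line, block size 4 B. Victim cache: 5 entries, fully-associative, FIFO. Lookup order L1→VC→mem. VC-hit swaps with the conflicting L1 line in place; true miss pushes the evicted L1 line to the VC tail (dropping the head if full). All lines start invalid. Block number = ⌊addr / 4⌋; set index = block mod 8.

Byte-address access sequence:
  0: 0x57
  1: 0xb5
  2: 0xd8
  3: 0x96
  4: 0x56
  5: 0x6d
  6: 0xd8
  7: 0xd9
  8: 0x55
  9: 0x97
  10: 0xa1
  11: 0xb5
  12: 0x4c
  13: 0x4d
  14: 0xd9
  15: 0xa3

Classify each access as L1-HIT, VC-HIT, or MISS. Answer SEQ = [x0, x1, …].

SEQ = [MISS, MISS, MISS, MISS, VC-HIT, MISS, L1-HIT, L1-HIT, L1-HIT, VC-HIT, MISS, VC-HIT, MISS, L1-HIT, L1-HIT, L1-HIT]

  [0] addr=0x57 blk=21 s=5: MISS | VC []
  [1] addr=0xb5 blk=45 s=5: MISS | VC [21]
  [2] addr=0xd8 blk=54 s=6: MISS | VC [21]
  [3] addr=0x96 blk=37 s=5: MISS | VC [21, 45]
  [4] addr=0x56 blk=21 s=5: VC-HIT | VC [37, 45]
  [5] addr=0x6d blk=27 s=3: MISS | VC [37, 45]
  [6] addr=0xd8 blk=54 s=6: L1-HIT | VC [37, 45]
  [7] addr=0xd9 blk=54 s=6: L1-HIT | VC [37, 45]
  [8] addr=0x55 blk=21 s=5: L1-HIT | VC [37, 45]
  [9] addr=0x97 blk=37 s=5: VC-HIT | VC [21, 45]
  [10] addr=0xa1 blk=40 s=0: MISS | VC [21, 45]
  [11] addr=0xb5 blk=45 s=5: VC-HIT | VC [21, 37]
  [12] addr=0x4c blk=19 s=3: MISS | VC [21, 37, 27]
  [13] addr=0x4d blk=19 s=3: L1-HIT | VC [21, 37, 27]
  [14] addr=0xd9 blk=54 s=6: L1-HIT | VC [21, 37, 27]
  [15] addr=0xa3 blk=40 s=0: L1-HIT | VC [21, 37, 27]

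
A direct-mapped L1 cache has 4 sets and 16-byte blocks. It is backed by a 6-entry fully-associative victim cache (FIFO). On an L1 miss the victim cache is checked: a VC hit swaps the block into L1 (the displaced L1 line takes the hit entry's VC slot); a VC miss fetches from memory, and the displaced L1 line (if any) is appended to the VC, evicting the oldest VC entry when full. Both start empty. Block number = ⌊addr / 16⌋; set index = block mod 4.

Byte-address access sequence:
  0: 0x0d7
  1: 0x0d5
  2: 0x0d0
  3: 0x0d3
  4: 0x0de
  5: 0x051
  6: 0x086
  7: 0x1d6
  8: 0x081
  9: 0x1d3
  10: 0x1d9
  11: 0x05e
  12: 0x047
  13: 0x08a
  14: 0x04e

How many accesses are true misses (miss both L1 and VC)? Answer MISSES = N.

#0 0xd7→b13/s1 MISS; vc=[]
#1 0xd5→b13/s1 L1-HIT; vc=[]
#2 0xd0→b13/s1 L1-HIT; vc=[]
#3 0xd3→b13/s1 L1-HIT; vc=[]
#4 0xde→b13/s1 L1-HIT; vc=[]
#5 0x51→b5/s1 MISS; vc=[13]
#6 0x86→b8/s0 MISS; vc=[13]
#7 0x1d6→b29/s1 MISS; vc=[13,5]
#8 0x81→b8/s0 L1-HIT; vc=[13,5]
#9 0x1d3→b29/s1 L1-HIT; vc=[13,5]
#10 0x1d9→b29/s1 L1-HIT; vc=[13,5]
#11 0x5e→b5/s1 VC-HIT; vc=[13,29]
#12 0x47→b4/s0 MISS; vc=[13,29,8]
#13 0x8a→b8/s0 VC-HIT; vc=[13,29,4]
#14 0x4e→b4/s0 VC-HIT; vc=[13,29,8]

MISSES = 5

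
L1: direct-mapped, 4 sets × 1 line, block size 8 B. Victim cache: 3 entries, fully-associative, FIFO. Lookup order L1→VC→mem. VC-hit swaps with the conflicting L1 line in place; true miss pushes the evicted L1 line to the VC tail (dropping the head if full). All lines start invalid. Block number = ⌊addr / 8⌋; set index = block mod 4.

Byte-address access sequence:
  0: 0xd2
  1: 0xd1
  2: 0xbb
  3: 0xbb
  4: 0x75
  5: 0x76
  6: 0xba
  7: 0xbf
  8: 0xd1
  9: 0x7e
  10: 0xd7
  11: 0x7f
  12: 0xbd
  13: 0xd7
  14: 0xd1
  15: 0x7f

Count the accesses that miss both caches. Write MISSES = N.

MISSES = 4

#0 0xd2→b26/s2 MISS; vc=[]
#1 0xd1→b26/s2 L1-HIT; vc=[]
#2 0xbb→b23/s3 MISS; vc=[]
#3 0xbb→b23/s3 L1-HIT; vc=[]
#4 0x75→b14/s2 MISS; vc=[26]
#5 0x76→b14/s2 L1-HIT; vc=[26]
#6 0xba→b23/s3 L1-HIT; vc=[26]
#7 0xbf→b23/s3 L1-HIT; vc=[26]
#8 0xd1→b26/s2 VC-HIT; vc=[14]
#9 0x7e→b15/s3 MISS; vc=[14,23]
#10 0xd7→b26/s2 L1-HIT; vc=[14,23]
#11 0x7f→b15/s3 L1-HIT; vc=[14,23]
#12 0xbd→b23/s3 VC-HIT; vc=[14,15]
#13 0xd7→b26/s2 L1-HIT; vc=[14,15]
#14 0xd1→b26/s2 L1-HIT; vc=[14,15]
#15 0x7f→b15/s3 VC-HIT; vc=[14,23]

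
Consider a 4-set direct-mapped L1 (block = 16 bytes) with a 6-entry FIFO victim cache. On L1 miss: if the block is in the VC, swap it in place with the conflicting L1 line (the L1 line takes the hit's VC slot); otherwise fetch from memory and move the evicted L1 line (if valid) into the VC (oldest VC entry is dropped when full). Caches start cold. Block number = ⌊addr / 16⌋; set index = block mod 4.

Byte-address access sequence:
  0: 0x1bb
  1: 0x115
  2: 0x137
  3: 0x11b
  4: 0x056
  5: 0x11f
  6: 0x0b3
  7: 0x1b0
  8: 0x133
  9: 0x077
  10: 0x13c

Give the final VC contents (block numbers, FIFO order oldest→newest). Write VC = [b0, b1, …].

VC = [11, 5, 27, 7]

0: 0x1bb (blk 27, set 3) → MISS  vc=[]
1: 0x115 (blk 17, set 1) → MISS  vc=[]
2: 0x137 (blk 19, set 3) → MISS  vc=[27]
3: 0x11b (blk 17, set 1) → L1-HIT  vc=[27]
4: 0x56 (blk 5, set 1) → MISS  vc=[27, 17]
5: 0x11f (blk 17, set 1) → VC-HIT  vc=[27, 5]
6: 0xb3 (blk 11, set 3) → MISS  vc=[27, 5, 19]
7: 0x1b0 (blk 27, set 3) → VC-HIT  vc=[11, 5, 19]
8: 0x133 (blk 19, set 3) → VC-HIT  vc=[11, 5, 27]
9: 0x77 (blk 7, set 3) → MISS  vc=[11, 5, 27, 19]
10: 0x13c (blk 19, set 3) → VC-HIT  vc=[11, 5, 27, 7]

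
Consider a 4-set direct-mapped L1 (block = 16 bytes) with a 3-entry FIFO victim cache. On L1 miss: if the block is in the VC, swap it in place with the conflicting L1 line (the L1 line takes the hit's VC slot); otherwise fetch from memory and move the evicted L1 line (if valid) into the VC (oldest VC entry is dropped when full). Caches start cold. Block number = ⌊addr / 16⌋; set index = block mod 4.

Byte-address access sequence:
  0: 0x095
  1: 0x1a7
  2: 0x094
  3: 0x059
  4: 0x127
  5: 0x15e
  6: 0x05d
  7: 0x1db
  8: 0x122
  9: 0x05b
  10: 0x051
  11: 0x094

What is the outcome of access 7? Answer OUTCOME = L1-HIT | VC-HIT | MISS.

0: 0x95 (blk 9, set 1) → MISS  vc=[]
1: 0x1a7 (blk 26, set 2) → MISS  vc=[]
2: 0x94 (blk 9, set 1) → L1-HIT  vc=[]
3: 0x59 (blk 5, set 1) → MISS  vc=[9]
4: 0x127 (blk 18, set 2) → MISS  vc=[9, 26]
5: 0x15e (blk 21, set 1) → MISS  vc=[9, 26, 5]
6: 0x5d (blk 5, set 1) → VC-HIT  vc=[9, 26, 21]
7: 0x1db (blk 29, set 1) → MISS  vc=[26, 21, 5]
8: 0x122 (blk 18, set 2) → L1-HIT  vc=[26, 21, 5]
9: 0x5b (blk 5, set 1) → VC-HIT  vc=[26, 21, 29]
10: 0x51 (blk 5, set 1) → L1-HIT  vc=[26, 21, 29]
11: 0x94 (blk 9, set 1) → MISS  vc=[21, 29, 5]

OUTCOME = MISS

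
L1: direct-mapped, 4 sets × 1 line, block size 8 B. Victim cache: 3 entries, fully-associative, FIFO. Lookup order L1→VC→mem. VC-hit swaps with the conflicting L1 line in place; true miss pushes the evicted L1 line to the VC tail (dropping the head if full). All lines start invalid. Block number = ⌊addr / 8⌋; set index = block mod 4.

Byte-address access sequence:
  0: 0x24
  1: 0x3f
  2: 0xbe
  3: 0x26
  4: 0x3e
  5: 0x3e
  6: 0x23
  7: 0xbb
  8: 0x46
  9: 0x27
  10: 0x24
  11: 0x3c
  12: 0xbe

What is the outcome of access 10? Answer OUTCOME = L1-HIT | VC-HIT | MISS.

OUTCOME = L1-HIT

#0 0x24→b4/s0 MISS; vc=[]
#1 0x3f→b7/s3 MISS; vc=[]
#2 0xbe→b23/s3 MISS; vc=[7]
#3 0x26→b4/s0 L1-HIT; vc=[7]
#4 0x3e→b7/s3 VC-HIT; vc=[23]
#5 0x3e→b7/s3 L1-HIT; vc=[23]
#6 0x23→b4/s0 L1-HIT; vc=[23]
#7 0xbb→b23/s3 VC-HIT; vc=[7]
#8 0x46→b8/s0 MISS; vc=[7,4]
#9 0x27→b4/s0 VC-HIT; vc=[7,8]
#10 0x24→b4/s0 L1-HIT; vc=[7,8]
#11 0x3c→b7/s3 VC-HIT; vc=[23,8]
#12 0xbe→b23/s3 VC-HIT; vc=[7,8]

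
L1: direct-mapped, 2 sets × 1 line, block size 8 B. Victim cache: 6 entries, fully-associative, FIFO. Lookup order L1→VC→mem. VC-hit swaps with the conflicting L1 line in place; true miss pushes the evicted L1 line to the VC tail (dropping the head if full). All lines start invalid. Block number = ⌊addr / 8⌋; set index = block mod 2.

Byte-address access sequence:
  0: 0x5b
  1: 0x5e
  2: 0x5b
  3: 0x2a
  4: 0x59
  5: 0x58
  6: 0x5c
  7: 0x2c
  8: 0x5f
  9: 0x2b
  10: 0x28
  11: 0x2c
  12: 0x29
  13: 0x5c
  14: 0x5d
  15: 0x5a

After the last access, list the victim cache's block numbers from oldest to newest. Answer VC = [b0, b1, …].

VC = [5]

#0 0x5b→b11/s1 MISS; vc=[]
#1 0x5e→b11/s1 L1-HIT; vc=[]
#2 0x5b→b11/s1 L1-HIT; vc=[]
#3 0x2a→b5/s1 MISS; vc=[11]
#4 0x59→b11/s1 VC-HIT; vc=[5]
#5 0x58→b11/s1 L1-HIT; vc=[5]
#6 0x5c→b11/s1 L1-HIT; vc=[5]
#7 0x2c→b5/s1 VC-HIT; vc=[11]
#8 0x5f→b11/s1 VC-HIT; vc=[5]
#9 0x2b→b5/s1 VC-HIT; vc=[11]
#10 0x28→b5/s1 L1-HIT; vc=[11]
#11 0x2c→b5/s1 L1-HIT; vc=[11]
#12 0x29→b5/s1 L1-HIT; vc=[11]
#13 0x5c→b11/s1 VC-HIT; vc=[5]
#14 0x5d→b11/s1 L1-HIT; vc=[5]
#15 0x5a→b11/s1 L1-HIT; vc=[5]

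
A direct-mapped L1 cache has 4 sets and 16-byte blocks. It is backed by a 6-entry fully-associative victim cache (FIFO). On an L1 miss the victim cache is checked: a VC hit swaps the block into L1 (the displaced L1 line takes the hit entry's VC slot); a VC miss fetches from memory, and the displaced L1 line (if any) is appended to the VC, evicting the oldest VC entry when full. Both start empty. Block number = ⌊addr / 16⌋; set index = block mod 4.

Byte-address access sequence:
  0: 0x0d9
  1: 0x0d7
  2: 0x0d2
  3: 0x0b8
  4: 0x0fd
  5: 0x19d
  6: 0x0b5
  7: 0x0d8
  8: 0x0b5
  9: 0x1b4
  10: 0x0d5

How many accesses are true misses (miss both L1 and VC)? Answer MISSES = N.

  [0] addr=0xd9 blk=13 s=1: MISS | VC []
  [1] addr=0xd7 blk=13 s=1: L1-HIT | VC []
  [2] addr=0xd2 blk=13 s=1: L1-HIT | VC []
  [3] addr=0xb8 blk=11 s=3: MISS | VC []
  [4] addr=0xfd blk=15 s=3: MISS | VC [11]
  [5] addr=0x19d blk=25 s=1: MISS | VC [11, 13]
  [6] addr=0xb5 blk=11 s=3: VC-HIT | VC [15, 13]
  [7] addr=0xd8 blk=13 s=1: VC-HIT | VC [15, 25]
  [8] addr=0xb5 blk=11 s=3: L1-HIT | VC [15, 25]
  [9] addr=0x1b4 blk=27 s=3: MISS | VC [15, 25, 11]
  [10] addr=0xd5 blk=13 s=1: L1-HIT | VC [15, 25, 11]

MISSES = 5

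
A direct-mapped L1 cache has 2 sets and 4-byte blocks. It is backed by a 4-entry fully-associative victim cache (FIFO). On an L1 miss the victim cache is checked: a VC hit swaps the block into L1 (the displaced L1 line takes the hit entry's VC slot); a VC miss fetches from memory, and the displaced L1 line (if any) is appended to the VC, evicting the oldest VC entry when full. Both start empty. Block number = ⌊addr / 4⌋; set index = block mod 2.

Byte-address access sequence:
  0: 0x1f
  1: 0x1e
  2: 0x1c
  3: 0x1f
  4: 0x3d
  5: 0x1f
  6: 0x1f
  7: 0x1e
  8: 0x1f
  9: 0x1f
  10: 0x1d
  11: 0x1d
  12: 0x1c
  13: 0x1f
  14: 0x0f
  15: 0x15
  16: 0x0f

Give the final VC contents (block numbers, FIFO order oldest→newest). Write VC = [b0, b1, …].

VC = [15, 7, 5]

0: 0x1f (blk 7, set 1) → MISS  vc=[]
1: 0x1e (blk 7, set 1) → L1-HIT  vc=[]
2: 0x1c (blk 7, set 1) → L1-HIT  vc=[]
3: 0x1f (blk 7, set 1) → L1-HIT  vc=[]
4: 0x3d (blk 15, set 1) → MISS  vc=[7]
5: 0x1f (blk 7, set 1) → VC-HIT  vc=[15]
6: 0x1f (blk 7, set 1) → L1-HIT  vc=[15]
7: 0x1e (blk 7, set 1) → L1-HIT  vc=[15]
8: 0x1f (blk 7, set 1) → L1-HIT  vc=[15]
9: 0x1f (blk 7, set 1) → L1-HIT  vc=[15]
10: 0x1d (blk 7, set 1) → L1-HIT  vc=[15]
11: 0x1d (blk 7, set 1) → L1-HIT  vc=[15]
12: 0x1c (blk 7, set 1) → L1-HIT  vc=[15]
13: 0x1f (blk 7, set 1) → L1-HIT  vc=[15]
14: 0xf (blk 3, set 1) → MISS  vc=[15, 7]
15: 0x15 (blk 5, set 1) → MISS  vc=[15, 7, 3]
16: 0xf (blk 3, set 1) → VC-HIT  vc=[15, 7, 5]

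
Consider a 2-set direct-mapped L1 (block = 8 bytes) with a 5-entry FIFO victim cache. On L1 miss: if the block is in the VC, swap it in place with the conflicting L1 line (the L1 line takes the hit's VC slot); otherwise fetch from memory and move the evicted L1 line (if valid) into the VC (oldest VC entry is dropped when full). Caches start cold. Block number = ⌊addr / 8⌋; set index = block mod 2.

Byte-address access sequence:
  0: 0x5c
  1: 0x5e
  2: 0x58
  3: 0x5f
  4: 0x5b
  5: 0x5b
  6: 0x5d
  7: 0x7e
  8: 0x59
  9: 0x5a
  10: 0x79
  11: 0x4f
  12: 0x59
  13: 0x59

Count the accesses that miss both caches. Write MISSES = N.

#0 0x5c→b11/s1 MISS; vc=[]
#1 0x5e→b11/s1 L1-HIT; vc=[]
#2 0x58→b11/s1 L1-HIT; vc=[]
#3 0x5f→b11/s1 L1-HIT; vc=[]
#4 0x5b→b11/s1 L1-HIT; vc=[]
#5 0x5b→b11/s1 L1-HIT; vc=[]
#6 0x5d→b11/s1 L1-HIT; vc=[]
#7 0x7e→b15/s1 MISS; vc=[11]
#8 0x59→b11/s1 VC-HIT; vc=[15]
#9 0x5a→b11/s1 L1-HIT; vc=[15]
#10 0x79→b15/s1 VC-HIT; vc=[11]
#11 0x4f→b9/s1 MISS; vc=[11,15]
#12 0x59→b11/s1 VC-HIT; vc=[9,15]
#13 0x59→b11/s1 L1-HIT; vc=[9,15]

MISSES = 3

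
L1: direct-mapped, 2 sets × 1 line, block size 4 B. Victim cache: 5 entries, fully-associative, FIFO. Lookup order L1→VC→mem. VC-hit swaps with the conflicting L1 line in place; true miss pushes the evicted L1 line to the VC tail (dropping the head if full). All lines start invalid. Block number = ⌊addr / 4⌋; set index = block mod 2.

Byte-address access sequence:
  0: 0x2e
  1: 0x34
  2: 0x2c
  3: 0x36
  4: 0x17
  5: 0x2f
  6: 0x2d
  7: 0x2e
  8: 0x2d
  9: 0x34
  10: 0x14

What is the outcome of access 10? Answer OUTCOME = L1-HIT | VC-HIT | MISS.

OUTCOME = VC-HIT

#0 0x2e→b11/s1 MISS; vc=[]
#1 0x34→b13/s1 MISS; vc=[11]
#2 0x2c→b11/s1 VC-HIT; vc=[13]
#3 0x36→b13/s1 VC-HIT; vc=[11]
#4 0x17→b5/s1 MISS; vc=[11,13]
#5 0x2f→b11/s1 VC-HIT; vc=[5,13]
#6 0x2d→b11/s1 L1-HIT; vc=[5,13]
#7 0x2e→b11/s1 L1-HIT; vc=[5,13]
#8 0x2d→b11/s1 L1-HIT; vc=[5,13]
#9 0x34→b13/s1 VC-HIT; vc=[5,11]
#10 0x14→b5/s1 VC-HIT; vc=[13,11]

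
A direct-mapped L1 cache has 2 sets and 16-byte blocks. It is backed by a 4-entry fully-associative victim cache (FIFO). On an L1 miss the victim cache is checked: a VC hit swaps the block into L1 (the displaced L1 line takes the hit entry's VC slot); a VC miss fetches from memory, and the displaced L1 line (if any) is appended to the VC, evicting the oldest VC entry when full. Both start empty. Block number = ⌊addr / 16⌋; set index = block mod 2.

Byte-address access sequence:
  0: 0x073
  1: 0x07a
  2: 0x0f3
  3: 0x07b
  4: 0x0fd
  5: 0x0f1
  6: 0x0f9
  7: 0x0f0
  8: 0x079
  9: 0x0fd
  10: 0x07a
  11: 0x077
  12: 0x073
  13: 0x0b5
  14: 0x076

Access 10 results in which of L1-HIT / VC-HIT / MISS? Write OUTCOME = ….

#0 0x73→b7/s1 MISS; vc=[]
#1 0x7a→b7/s1 L1-HIT; vc=[]
#2 0xf3→b15/s1 MISS; vc=[7]
#3 0x7b→b7/s1 VC-HIT; vc=[15]
#4 0xfd→b15/s1 VC-HIT; vc=[7]
#5 0xf1→b15/s1 L1-HIT; vc=[7]
#6 0xf9→b15/s1 L1-HIT; vc=[7]
#7 0xf0→b15/s1 L1-HIT; vc=[7]
#8 0x79→b7/s1 VC-HIT; vc=[15]
#9 0xfd→b15/s1 VC-HIT; vc=[7]
#10 0x7a→b7/s1 VC-HIT; vc=[15]
#11 0x77→b7/s1 L1-HIT; vc=[15]
#12 0x73→b7/s1 L1-HIT; vc=[15]
#13 0xb5→b11/s1 MISS; vc=[15,7]
#14 0x76→b7/s1 VC-HIT; vc=[15,11]

OUTCOME = VC-HIT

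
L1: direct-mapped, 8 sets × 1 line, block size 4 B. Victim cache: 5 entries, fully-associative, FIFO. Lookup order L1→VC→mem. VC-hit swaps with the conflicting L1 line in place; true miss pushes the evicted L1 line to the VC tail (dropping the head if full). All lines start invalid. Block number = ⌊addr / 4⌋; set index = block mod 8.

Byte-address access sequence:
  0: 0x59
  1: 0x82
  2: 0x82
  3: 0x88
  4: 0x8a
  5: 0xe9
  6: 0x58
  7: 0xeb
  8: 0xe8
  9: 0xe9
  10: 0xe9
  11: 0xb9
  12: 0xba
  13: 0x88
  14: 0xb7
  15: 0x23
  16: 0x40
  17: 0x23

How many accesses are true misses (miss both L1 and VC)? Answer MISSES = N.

MISSES = 8

0: 0x59 (blk 22, set 6) → MISS  vc=[]
1: 0x82 (blk 32, set 0) → MISS  vc=[]
2: 0x82 (blk 32, set 0) → L1-HIT  vc=[]
3: 0x88 (blk 34, set 2) → MISS  vc=[]
4: 0x8a (blk 34, set 2) → L1-HIT  vc=[]
5: 0xe9 (blk 58, set 2) → MISS  vc=[34]
6: 0x58 (blk 22, set 6) → L1-HIT  vc=[34]
7: 0xeb (blk 58, set 2) → L1-HIT  vc=[34]
8: 0xe8 (blk 58, set 2) → L1-HIT  vc=[34]
9: 0xe9 (blk 58, set 2) → L1-HIT  vc=[34]
10: 0xe9 (blk 58, set 2) → L1-HIT  vc=[34]
11: 0xb9 (blk 46, set 6) → MISS  vc=[34, 22]
12: 0xba (blk 46, set 6) → L1-HIT  vc=[34, 22]
13: 0x88 (blk 34, set 2) → VC-HIT  vc=[58, 22]
14: 0xb7 (blk 45, set 5) → MISS  vc=[58, 22]
15: 0x23 (blk 8, set 0) → MISS  vc=[58, 22, 32]
16: 0x40 (blk 16, set 0) → MISS  vc=[58, 22, 32, 8]
17: 0x23 (blk 8, set 0) → VC-HIT  vc=[58, 22, 32, 16]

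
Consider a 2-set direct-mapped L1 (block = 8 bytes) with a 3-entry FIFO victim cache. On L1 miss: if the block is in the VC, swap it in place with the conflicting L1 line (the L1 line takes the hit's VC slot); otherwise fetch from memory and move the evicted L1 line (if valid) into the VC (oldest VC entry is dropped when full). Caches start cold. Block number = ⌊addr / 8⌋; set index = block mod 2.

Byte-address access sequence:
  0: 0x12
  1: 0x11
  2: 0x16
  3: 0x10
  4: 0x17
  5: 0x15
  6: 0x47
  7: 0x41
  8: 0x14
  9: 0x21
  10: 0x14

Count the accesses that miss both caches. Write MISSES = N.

MISSES = 3

  [0] addr=0x12 blk=2 s=0: MISS | VC []
  [1] addr=0x11 blk=2 s=0: L1-HIT | VC []
  [2] addr=0x16 blk=2 s=0: L1-HIT | VC []
  [3] addr=0x10 blk=2 s=0: L1-HIT | VC []
  [4] addr=0x17 blk=2 s=0: L1-HIT | VC []
  [5] addr=0x15 blk=2 s=0: L1-HIT | VC []
  [6] addr=0x47 blk=8 s=0: MISS | VC [2]
  [7] addr=0x41 blk=8 s=0: L1-HIT | VC [2]
  [8] addr=0x14 blk=2 s=0: VC-HIT | VC [8]
  [9] addr=0x21 blk=4 s=0: MISS | VC [8, 2]
  [10] addr=0x14 blk=2 s=0: VC-HIT | VC [8, 4]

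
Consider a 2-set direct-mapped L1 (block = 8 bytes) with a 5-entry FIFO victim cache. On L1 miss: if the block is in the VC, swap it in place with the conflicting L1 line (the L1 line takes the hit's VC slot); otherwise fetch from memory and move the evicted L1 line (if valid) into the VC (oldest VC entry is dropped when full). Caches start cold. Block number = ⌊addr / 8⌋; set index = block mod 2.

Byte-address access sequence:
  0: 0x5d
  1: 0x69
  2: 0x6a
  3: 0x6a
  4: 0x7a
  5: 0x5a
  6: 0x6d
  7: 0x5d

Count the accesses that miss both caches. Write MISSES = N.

MISSES = 3

#0 0x5d→b11/s1 MISS; vc=[]
#1 0x69→b13/s1 MISS; vc=[11]
#2 0x6a→b13/s1 L1-HIT; vc=[11]
#3 0x6a→b13/s1 L1-HIT; vc=[11]
#4 0x7a→b15/s1 MISS; vc=[11,13]
#5 0x5a→b11/s1 VC-HIT; vc=[15,13]
#6 0x6d→b13/s1 VC-HIT; vc=[15,11]
#7 0x5d→b11/s1 VC-HIT; vc=[15,13]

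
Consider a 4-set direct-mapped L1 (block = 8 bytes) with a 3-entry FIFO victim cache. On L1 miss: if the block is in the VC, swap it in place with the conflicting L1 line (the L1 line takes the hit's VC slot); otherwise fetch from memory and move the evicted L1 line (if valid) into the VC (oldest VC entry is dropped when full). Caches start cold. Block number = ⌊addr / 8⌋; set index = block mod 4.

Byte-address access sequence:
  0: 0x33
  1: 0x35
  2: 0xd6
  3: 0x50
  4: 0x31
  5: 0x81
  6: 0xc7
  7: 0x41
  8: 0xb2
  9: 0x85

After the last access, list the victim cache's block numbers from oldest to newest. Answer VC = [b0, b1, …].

#0 0x33→b6/s2 MISS; vc=[]
#1 0x35→b6/s2 L1-HIT; vc=[]
#2 0xd6→b26/s2 MISS; vc=[6]
#3 0x50→b10/s2 MISS; vc=[6,26]
#4 0x31→b6/s2 VC-HIT; vc=[10,26]
#5 0x81→b16/s0 MISS; vc=[10,26]
#6 0xc7→b24/s0 MISS; vc=[10,26,16]
#7 0x41→b8/s0 MISS; vc=[26,16,24]
#8 0xb2→b22/s2 MISS; vc=[16,24,6]
#9 0x85→b16/s0 VC-HIT; vc=[8,24,6]

VC = [8, 24, 6]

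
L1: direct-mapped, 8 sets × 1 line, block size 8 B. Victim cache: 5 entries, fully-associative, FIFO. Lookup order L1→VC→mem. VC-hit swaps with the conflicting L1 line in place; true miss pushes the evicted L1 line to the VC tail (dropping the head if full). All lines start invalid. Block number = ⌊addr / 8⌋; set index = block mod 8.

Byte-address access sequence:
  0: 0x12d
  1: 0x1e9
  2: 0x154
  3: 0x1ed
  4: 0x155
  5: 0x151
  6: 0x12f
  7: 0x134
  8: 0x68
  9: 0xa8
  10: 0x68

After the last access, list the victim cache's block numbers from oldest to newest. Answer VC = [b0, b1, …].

VC = [61, 37, 21]

#0 0x12d→b37/s5 MISS; vc=[]
#1 0x1e9→b61/s5 MISS; vc=[37]
#2 0x154→b42/s2 MISS; vc=[37]
#3 0x1ed→b61/s5 L1-HIT; vc=[37]
#4 0x155→b42/s2 L1-HIT; vc=[37]
#5 0x151→b42/s2 L1-HIT; vc=[37]
#6 0x12f→b37/s5 VC-HIT; vc=[61]
#7 0x134→b38/s6 MISS; vc=[61]
#8 0x68→b13/s5 MISS; vc=[61,37]
#9 0xa8→b21/s5 MISS; vc=[61,37,13]
#10 0x68→b13/s5 VC-HIT; vc=[61,37,21]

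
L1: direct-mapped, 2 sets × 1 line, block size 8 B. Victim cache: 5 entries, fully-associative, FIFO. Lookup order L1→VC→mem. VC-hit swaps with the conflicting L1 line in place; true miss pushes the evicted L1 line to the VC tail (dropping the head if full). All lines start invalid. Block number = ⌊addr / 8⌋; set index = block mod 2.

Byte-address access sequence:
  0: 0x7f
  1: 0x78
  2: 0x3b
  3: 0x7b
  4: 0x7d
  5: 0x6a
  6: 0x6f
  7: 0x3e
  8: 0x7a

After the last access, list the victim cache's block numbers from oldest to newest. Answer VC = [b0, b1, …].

0: 0x7f (blk 15, set 1) → MISS  vc=[]
1: 0x78 (blk 15, set 1) → L1-HIT  vc=[]
2: 0x3b (blk 7, set 1) → MISS  vc=[15]
3: 0x7b (blk 15, set 1) → VC-HIT  vc=[7]
4: 0x7d (blk 15, set 1) → L1-HIT  vc=[7]
5: 0x6a (blk 13, set 1) → MISS  vc=[7, 15]
6: 0x6f (blk 13, set 1) → L1-HIT  vc=[7, 15]
7: 0x3e (blk 7, set 1) → VC-HIT  vc=[13, 15]
8: 0x7a (blk 15, set 1) → VC-HIT  vc=[13, 7]

VC = [13, 7]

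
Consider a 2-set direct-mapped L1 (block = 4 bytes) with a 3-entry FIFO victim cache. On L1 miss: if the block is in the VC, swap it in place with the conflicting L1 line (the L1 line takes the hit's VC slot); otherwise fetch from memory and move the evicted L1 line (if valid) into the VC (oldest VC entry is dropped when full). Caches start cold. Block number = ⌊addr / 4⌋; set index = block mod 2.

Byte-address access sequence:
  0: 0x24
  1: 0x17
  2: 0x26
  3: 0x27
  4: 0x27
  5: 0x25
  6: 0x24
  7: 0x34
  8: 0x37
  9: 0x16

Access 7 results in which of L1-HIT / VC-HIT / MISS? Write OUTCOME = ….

OUTCOME = MISS

  [0] addr=0x24 blk=9 s=1: MISS | VC []
  [1] addr=0x17 blk=5 s=1: MISS | VC [9]
  [2] addr=0x26 blk=9 s=1: VC-HIT | VC [5]
  [3] addr=0x27 blk=9 s=1: L1-HIT | VC [5]
  [4] addr=0x27 blk=9 s=1: L1-HIT | VC [5]
  [5] addr=0x25 blk=9 s=1: L1-HIT | VC [5]
  [6] addr=0x24 blk=9 s=1: L1-HIT | VC [5]
  [7] addr=0x34 blk=13 s=1: MISS | VC [5, 9]
  [8] addr=0x37 blk=13 s=1: L1-HIT | VC [5, 9]
  [9] addr=0x16 blk=5 s=1: VC-HIT | VC [13, 9]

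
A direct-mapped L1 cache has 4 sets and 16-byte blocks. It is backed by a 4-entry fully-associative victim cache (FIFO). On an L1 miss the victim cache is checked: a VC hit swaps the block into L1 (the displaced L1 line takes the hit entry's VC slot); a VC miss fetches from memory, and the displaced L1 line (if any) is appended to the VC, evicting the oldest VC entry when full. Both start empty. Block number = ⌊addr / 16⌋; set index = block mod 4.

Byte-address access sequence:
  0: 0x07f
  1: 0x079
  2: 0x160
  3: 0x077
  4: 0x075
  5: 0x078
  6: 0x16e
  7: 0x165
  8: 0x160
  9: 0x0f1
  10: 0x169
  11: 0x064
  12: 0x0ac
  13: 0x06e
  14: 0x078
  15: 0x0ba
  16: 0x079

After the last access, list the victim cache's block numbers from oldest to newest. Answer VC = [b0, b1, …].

#0 0x7f→b7/s3 MISS; vc=[]
#1 0x79→b7/s3 L1-HIT; vc=[]
#2 0x160→b22/s2 MISS; vc=[]
#3 0x77→b7/s3 L1-HIT; vc=[]
#4 0x75→b7/s3 L1-HIT; vc=[]
#5 0x78→b7/s3 L1-HIT; vc=[]
#6 0x16e→b22/s2 L1-HIT; vc=[]
#7 0x165→b22/s2 L1-HIT; vc=[]
#8 0x160→b22/s2 L1-HIT; vc=[]
#9 0xf1→b15/s3 MISS; vc=[7]
#10 0x169→b22/s2 L1-HIT; vc=[7]
#11 0x64→b6/s2 MISS; vc=[7,22]
#12 0xac→b10/s2 MISS; vc=[7,22,6]
#13 0x6e→b6/s2 VC-HIT; vc=[7,22,10]
#14 0x78→b7/s3 VC-HIT; vc=[15,22,10]
#15 0xba→b11/s3 MISS; vc=[15,22,10,7]
#16 0x79→b7/s3 VC-HIT; vc=[15,22,10,11]

VC = [15, 22, 10, 11]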